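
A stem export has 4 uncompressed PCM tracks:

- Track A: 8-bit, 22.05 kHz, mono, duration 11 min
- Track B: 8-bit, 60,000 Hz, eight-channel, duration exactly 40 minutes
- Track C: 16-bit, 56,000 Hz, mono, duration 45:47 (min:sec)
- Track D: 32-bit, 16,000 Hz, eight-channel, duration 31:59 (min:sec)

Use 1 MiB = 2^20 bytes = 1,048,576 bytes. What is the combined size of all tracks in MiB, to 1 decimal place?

Track A: 11 min = 660 s; 22,050 × 660 × 1 × 1 = 14,553,000 bytes.
Track B: exactly 40 minutes = 2,400 s; 60,000 × 2,400 × 1 × 8 = 1,152,000,000 bytes.
Track C: 45:47 (min:sec) = 2,747 s; 56,000 × 2,747 × 2 × 1 = 307,664,000 bytes.
Track D: 31:59 (min:sec) = 1,919 s; 16,000 × 1,919 × 4 × 8 = 982,528,000 bytes.
Total = 2,456,745,000 bytes = 2342.9 MiB.

2342.9 MiB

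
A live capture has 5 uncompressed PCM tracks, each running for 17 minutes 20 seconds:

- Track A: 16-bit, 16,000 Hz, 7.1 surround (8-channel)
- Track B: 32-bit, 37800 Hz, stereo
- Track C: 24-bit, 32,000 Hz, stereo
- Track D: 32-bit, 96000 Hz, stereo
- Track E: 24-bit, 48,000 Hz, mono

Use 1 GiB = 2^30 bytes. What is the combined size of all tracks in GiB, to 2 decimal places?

1.61 GiB

17 minutes 20 seconds = 1,040 s.
Track A: 16,000 × 1,040 × 2 × 8 = 266,240,000 bytes.
Track B: 37,800 × 1,040 × 4 × 2 = 314,496,000 bytes.
Track C: 32,000 × 1,040 × 3 × 2 = 199,680,000 bytes.
Track D: 96,000 × 1,040 × 4 × 2 = 798,720,000 bytes.
Track E: 48,000 × 1,040 × 3 × 1 = 149,760,000 bytes.
Total = 1,728,896,000 bytes = 1.61 GiB.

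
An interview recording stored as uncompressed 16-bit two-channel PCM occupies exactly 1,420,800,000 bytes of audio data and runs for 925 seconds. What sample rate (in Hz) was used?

384,000 Hz

Bytes = sample_rate × seconds × bytes_per_sample × channels.
sample_rate = 1,420,800,000 / (925 × 2 × 2) = 1,420,800,000 / 3,700 = 384,000 Hz.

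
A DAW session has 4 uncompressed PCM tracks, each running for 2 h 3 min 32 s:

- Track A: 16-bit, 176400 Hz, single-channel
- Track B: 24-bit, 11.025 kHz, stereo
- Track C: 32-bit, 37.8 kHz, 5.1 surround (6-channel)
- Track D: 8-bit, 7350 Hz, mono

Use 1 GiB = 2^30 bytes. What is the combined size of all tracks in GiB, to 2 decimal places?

2 h 3 min 32 s = 7,412 s.
Track A: 176,400 × 7,412 × 2 × 1 = 2,614,953,600 bytes.
Track B: 11,025 × 7,412 × 3 × 2 = 490,303,800 bytes.
Track C: 37,800 × 7,412 × 4 × 6 = 6,724,166,400 bytes.
Track D: 7,350 × 7,412 × 1 × 1 = 54,478,200 bytes.
Total = 9,883,902,000 bytes = 9.21 GiB.

9.21 GiB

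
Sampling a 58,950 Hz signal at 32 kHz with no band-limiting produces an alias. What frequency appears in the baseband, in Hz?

5,050 Hz

Nyquist = 32,000/2 = 16,000 Hz; 58,950 Hz exceeds it.
Alias = |58,950 − 2×32,000| = |58,950 − 64,000| = 5,050 Hz.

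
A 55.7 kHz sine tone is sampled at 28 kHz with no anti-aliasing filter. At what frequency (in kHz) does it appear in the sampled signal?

0.3 kHz

Nyquist = 28,000/2 = 14,000 Hz; 55,700 Hz exceeds it.
Alias = |55,700 − 2×28,000| = |55,700 − 56,000| = 300 Hz = 0.3 kHz.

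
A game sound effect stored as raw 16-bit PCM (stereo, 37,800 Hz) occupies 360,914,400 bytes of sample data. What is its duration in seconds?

Byte rate = 37,800 × 2 × 2 = 151,200 bytes/s.
Duration = 360,914,400 / 151,200 = 2,387 s.

2,387 seconds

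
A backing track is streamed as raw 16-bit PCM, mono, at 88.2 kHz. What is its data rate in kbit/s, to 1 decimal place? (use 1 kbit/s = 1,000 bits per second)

Bit rate = 88,200 × 16 × 1 = 1,411,200 bits/s.
= 1411.2 kbit/s.

1411.2 kbit/s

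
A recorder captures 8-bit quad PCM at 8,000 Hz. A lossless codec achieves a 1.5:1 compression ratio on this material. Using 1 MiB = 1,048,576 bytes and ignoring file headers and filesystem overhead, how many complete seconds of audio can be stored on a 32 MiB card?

Uncompressed byte rate = 8,000 × 1 × 4 = 32,000 bytes/s.
After 1.5:1 compression, effective rate ≈ 21333.33 bytes/s.
Capacity = 32 × 1,048,576 = 33,554,432 bytes.
33,554,432 / effective rate ≈ 1572.86 s → 1,572 seconds.

1,572 seconds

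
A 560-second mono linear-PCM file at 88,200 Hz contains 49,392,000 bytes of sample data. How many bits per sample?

8 bits

Bytes per sample = 49,392,000 / (88,200 × 560 × 1) = 49,392,000 / 49,392,000 = 1.
Bit depth = 1 × 8 = 8 bits.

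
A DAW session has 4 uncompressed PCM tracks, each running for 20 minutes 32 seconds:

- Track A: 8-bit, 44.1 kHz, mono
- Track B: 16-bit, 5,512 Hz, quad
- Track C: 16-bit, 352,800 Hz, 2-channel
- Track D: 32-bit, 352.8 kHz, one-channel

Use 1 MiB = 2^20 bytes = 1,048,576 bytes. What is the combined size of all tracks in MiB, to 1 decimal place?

3419.7 MiB

20 minutes 32 seconds = 1,232 s.
Track A: 44,100 × 1,232 × 1 × 1 = 54,331,200 bytes.
Track B: 5,512 × 1,232 × 2 × 4 = 54,326,272 bytes.
Track C: 352,800 × 1,232 × 2 × 2 = 1,738,598,400 bytes.
Track D: 352,800 × 1,232 × 4 × 1 = 1,738,598,400 bytes.
Total = 3,585,854,272 bytes = 3419.7 MiB.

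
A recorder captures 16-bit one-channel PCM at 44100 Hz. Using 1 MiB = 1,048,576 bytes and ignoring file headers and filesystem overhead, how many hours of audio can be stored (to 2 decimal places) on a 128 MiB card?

Uncompressed byte rate = 44,100 × 2 × 1 = 88,200 bytes/s.
Capacity = 128 × 1,048,576 = 134,217,728 bytes.
134,217,728 / 88,200 ≈ 1521.74 s → 0.42 hours.

0.42 hours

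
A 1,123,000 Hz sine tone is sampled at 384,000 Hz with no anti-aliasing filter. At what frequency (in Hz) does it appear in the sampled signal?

Nyquist = 384,000/2 = 192,000 Hz; 1,123,000 Hz exceeds it.
Alias = |1,123,000 − 3×384,000| = |1,123,000 − 1,152,000| = 29,000 Hz.

29,000 Hz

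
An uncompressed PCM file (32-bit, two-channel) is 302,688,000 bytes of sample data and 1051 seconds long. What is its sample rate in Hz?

Bytes = sample_rate × seconds × bytes_per_sample × channels.
sample_rate = 302,688,000 / (1,051 × 4 × 2) = 302,688,000 / 8,408 = 36,000 Hz.

36,000 Hz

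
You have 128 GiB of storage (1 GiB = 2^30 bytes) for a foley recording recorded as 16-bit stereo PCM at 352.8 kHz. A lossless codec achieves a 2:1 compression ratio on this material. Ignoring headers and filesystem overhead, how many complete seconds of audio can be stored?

194,783 seconds

Uncompressed byte rate = 352,800 × 2 × 2 = 1,411,200 bytes/s.
After 2:1 compression, effective rate ≈ 705600 bytes/s.
Capacity = 128 × 1,073,741,824 = 137,438,953,472 bytes.
137,438,953,472 / effective rate ≈ 194783.1 s → 194,783 seconds.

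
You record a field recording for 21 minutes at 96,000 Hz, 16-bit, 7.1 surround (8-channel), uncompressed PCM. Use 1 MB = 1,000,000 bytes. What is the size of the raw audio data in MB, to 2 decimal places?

Duration = 21 minutes = 1,260 s.
Bytes = 96,000 samples/s × 1,260 s × 2 bytes/sample × 8 ch = 1,935,360,000 bytes.
1,935,360,000 / 1,000,000 = 1935.36 MB.

1935.36 MB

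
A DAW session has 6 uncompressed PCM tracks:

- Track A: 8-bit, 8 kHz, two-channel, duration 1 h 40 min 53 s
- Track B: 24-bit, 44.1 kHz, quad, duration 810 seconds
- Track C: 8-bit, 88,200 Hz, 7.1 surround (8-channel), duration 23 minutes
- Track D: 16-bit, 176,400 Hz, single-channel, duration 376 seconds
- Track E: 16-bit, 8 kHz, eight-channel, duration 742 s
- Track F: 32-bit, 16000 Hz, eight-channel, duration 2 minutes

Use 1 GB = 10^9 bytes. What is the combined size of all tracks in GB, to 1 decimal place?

Track A: 1 h 40 min 53 s = 6,053 s; 8,000 × 6,053 × 1 × 2 = 96,848,000 bytes.
Track B: 44,100 × 810 × 3 × 4 = 428,652,000 bytes.
Track C: 23 minutes = 1,380 s; 88,200 × 1,380 × 1 × 8 = 973,728,000 bytes.
Track D: 176,400 × 376 × 2 × 1 = 132,652,800 bytes.
Track E: 8,000 × 742 × 2 × 8 = 94,976,000 bytes.
Track F: 2 minutes = 120 s; 16,000 × 120 × 4 × 8 = 61,440,000 bytes.
Total = 1,788,296,800 bytes = 1.8 GB.

1.8 GB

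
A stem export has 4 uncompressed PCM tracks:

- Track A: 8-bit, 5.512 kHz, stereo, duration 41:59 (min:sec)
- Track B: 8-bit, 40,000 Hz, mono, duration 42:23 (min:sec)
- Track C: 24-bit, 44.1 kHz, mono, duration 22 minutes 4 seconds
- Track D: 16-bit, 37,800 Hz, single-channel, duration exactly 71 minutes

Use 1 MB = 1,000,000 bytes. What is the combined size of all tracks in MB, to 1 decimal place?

626.7 MB

Track A: 41:59 (min:sec) = 2,519 s; 5,512 × 2,519 × 1 × 2 = 27,769,456 bytes.
Track B: 42:23 (min:sec) = 2,543 s; 40,000 × 2,543 × 1 × 1 = 101,720,000 bytes.
Track C: 22 minutes 4 seconds = 1,324 s; 44,100 × 1,324 × 3 × 1 = 175,165,200 bytes.
Track D: exactly 71 minutes = 4,260 s; 37,800 × 4,260 × 2 × 1 = 322,056,000 bytes.
Total = 626,710,656 bytes = 626.7 MB.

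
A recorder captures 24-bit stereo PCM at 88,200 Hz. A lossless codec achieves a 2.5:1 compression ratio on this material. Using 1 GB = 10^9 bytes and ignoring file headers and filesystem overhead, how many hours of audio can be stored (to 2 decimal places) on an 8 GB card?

Uncompressed byte rate = 88,200 × 3 × 2 = 529,200 bytes/s.
After 2.5:1 compression, effective rate ≈ 211680 bytes/s.
Capacity = 8 × 1,000,000,000 = 8,000,000,000 bytes.
8,000,000,000 / effective rate ≈ 37792.89 s → 10.50 hours.

10.50 hours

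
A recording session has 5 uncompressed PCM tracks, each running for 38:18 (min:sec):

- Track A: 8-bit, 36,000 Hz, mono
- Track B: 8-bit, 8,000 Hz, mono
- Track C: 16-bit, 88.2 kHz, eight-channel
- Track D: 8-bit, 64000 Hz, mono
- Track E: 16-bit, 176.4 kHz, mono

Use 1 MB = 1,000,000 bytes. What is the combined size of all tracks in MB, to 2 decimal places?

4301.86 MB

38:18 (min:sec) = 2,298 s.
Track A: 36,000 × 2,298 × 1 × 1 = 82,728,000 bytes.
Track B: 8,000 × 2,298 × 1 × 1 = 18,384,000 bytes.
Track C: 88,200 × 2,298 × 2 × 8 = 3,242,937,600 bytes.
Track D: 64,000 × 2,298 × 1 × 1 = 147,072,000 bytes.
Track E: 176,400 × 2,298 × 2 × 1 = 810,734,400 bytes.
Total = 4,301,856,000 bytes = 4301.86 MB.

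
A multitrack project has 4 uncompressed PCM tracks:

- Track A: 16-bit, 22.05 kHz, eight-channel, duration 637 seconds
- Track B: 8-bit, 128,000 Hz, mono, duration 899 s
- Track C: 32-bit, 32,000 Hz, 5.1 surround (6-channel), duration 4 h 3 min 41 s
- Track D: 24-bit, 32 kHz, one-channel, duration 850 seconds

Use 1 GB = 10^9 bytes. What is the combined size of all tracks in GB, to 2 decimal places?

11.65 GB

Track A: 22,050 × 637 × 2 × 8 = 224,733,600 bytes.
Track B: 128,000 × 899 × 1 × 1 = 115,072,000 bytes.
Track C: 4 h 3 min 41 s = 14,621 s; 32,000 × 14,621 × 4 × 6 = 11,228,928,000 bytes.
Track D: 32,000 × 850 × 3 × 1 = 81,600,000 bytes.
Total = 11,650,333,600 bytes = 11.65 GB.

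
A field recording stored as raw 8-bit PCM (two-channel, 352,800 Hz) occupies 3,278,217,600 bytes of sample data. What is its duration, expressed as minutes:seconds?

Byte rate = 352,800 × 1 × 2 = 705,600 bytes/s.
Duration = 3,278,217,600 / 705,600 = 4,646 s.
4,646 s = 77:26.

77:26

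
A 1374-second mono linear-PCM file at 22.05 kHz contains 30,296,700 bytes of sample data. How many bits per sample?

Bytes per sample = 30,296,700 / (22,050 × 1,374 × 1) = 30,296,700 / 30,296,700 = 1.
Bit depth = 1 × 8 = 8 bits.

8 bits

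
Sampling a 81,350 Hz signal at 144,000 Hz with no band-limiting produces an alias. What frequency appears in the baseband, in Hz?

62,650 Hz

Nyquist = 144,000/2 = 72,000 Hz; 81,350 Hz exceeds it.
Alias = |81,350 − 1×144,000| = |81,350 − 144,000| = 62,650 Hz.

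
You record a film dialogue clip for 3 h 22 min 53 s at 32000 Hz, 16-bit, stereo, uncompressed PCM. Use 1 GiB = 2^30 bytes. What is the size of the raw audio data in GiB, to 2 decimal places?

1.45 GiB

Duration = 3 h 22 min 53 s = 12,173 s.
Bytes = 32,000 samples/s × 12,173 s × 2 bytes/sample × 2 ch = 1,558,144,000 bytes.
1,558,144,000 / 1,073,741,824 = 1.45 GiB.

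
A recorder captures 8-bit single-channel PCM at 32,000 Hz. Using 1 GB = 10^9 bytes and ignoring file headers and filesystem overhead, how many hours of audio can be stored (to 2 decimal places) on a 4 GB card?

Uncompressed byte rate = 32,000 × 1 × 1 = 32,000 bytes/s.
Capacity = 4 × 1,000,000,000 = 4,000,000,000 bytes.
4,000,000,000 / 32,000 ≈ 125000 s → 34.72 hours.

34.72 hours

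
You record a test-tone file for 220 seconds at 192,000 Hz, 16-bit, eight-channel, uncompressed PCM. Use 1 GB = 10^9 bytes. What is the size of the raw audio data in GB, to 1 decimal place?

0.7 GB

Bytes = 192,000 samples/s × 220 s × 2 bytes/sample × 8 ch = 675,840,000 bytes.
675,840,000 / 1,000,000,000 = 0.7 GB.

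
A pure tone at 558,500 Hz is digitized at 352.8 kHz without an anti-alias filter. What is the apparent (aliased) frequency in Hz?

147,100 Hz

Nyquist = 352,800/2 = 176,400 Hz; 558,500 Hz exceeds it.
Alias = |558,500 − 2×352,800| = |558,500 − 705,600| = 147,100 Hz.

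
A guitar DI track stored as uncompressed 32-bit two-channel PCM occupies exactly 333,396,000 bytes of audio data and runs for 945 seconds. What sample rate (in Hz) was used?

44,100 Hz

Bytes = sample_rate × seconds × bytes_per_sample × channels.
sample_rate = 333,396,000 / (945 × 4 × 2) = 333,396,000 / 7,560 = 44,100 Hz.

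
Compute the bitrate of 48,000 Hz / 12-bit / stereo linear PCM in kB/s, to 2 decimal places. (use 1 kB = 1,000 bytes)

Bit rate = 48,000 × 12 × 2 = 1,152,000 bits/s.
1,152,000 / 8 = 144,000 B/s = 144.00 kB/s.

144.00 kB/s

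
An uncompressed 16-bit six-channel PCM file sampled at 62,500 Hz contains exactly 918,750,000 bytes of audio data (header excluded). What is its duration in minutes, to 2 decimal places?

20.42 minutes

Byte rate = 62,500 × 2 × 6 = 750,000 bytes/s.
Duration = 918,750,000 / 750,000 = 1,225 s.
1,225 s / 60 = 20.42 minutes.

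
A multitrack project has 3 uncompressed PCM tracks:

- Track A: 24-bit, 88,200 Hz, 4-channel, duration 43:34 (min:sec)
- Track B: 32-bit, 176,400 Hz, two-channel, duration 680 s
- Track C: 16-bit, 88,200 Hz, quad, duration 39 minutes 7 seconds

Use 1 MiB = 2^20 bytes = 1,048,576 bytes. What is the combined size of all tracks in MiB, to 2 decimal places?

5132.98 MiB

Track A: 43:34 (min:sec) = 2,614 s; 88,200 × 2,614 × 3 × 4 = 2,766,657,600 bytes.
Track B: 176,400 × 680 × 4 × 2 = 959,616,000 bytes.
Track C: 39 minutes 7 seconds = 2,347 s; 88,200 × 2,347 × 2 × 4 = 1,656,043,200 bytes.
Total = 5,382,316,800 bytes = 5132.98 MiB.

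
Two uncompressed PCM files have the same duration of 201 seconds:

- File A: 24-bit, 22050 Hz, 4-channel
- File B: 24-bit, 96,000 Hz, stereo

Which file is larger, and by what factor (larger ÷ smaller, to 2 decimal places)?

File A: 22,050 × 3 × 4 = 264,600 bytes/s.
File B: 96,000 × 3 × 2 = 576,000 bytes/s.
File B is larger; ratio = 115,776,000 / 53,184,600 = 2.18.

File B, by a factor of 2.18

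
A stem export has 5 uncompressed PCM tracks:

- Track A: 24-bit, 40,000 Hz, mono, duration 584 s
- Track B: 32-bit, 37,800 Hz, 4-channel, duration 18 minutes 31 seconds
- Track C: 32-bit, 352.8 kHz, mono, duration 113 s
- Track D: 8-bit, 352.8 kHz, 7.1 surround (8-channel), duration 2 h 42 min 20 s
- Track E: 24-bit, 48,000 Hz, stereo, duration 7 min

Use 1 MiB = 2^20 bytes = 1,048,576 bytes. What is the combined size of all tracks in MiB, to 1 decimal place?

Track A: 40,000 × 584 × 3 × 1 = 70,080,000 bytes.
Track B: 18 minutes 31 seconds = 1,111 s; 37,800 × 1,111 × 4 × 4 = 671,932,800 bytes.
Track C: 352,800 × 113 × 4 × 1 = 159,465,600 bytes.
Track D: 2 h 42 min 20 s = 9,740 s; 352,800 × 9,740 × 1 × 8 = 27,490,176,000 bytes.
Track E: 7 min = 420 s; 48,000 × 420 × 3 × 2 = 120,960,000 bytes.
Total = 28,512,614,400 bytes = 27191.7 MiB.

27191.7 MiB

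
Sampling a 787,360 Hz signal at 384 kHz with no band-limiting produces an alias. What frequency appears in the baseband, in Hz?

Nyquist = 384,000/2 = 192,000 Hz; 787,360 Hz exceeds it.
Alias = |787,360 − 2×384,000| = |787,360 − 768,000| = 19,360 Hz.

19,360 Hz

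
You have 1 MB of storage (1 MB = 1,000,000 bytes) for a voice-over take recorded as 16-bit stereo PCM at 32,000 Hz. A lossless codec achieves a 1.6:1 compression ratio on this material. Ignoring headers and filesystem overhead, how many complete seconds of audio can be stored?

Uncompressed byte rate = 32,000 × 2 × 2 = 128,000 bytes/s.
After 1.6:1 compression, effective rate ≈ 80000 bytes/s.
Capacity = 1 × 1,000,000 = 1,000,000 bytes.
1,000,000 / effective rate ≈ 12.5 s → 12 seconds.

12 seconds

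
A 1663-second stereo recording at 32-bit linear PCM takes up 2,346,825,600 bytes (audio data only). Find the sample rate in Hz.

Bytes = sample_rate × seconds × bytes_per_sample × channels.
sample_rate = 2,346,825,600 / (1,663 × 4 × 2) = 2,346,825,600 / 13,304 = 176,400 Hz.

176,400 Hz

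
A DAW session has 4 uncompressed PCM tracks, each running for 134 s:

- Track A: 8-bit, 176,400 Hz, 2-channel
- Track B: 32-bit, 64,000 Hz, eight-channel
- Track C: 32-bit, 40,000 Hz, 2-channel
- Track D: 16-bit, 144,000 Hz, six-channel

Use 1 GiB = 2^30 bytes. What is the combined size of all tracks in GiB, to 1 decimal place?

0.6 GiB

Track A: 176,400 × 134 × 1 × 2 = 47,275,200 bytes.
Track B: 64,000 × 134 × 4 × 8 = 274,432,000 bytes.
Track C: 40,000 × 134 × 4 × 2 = 42,880,000 bytes.
Track D: 144,000 × 134 × 2 × 6 = 231,552,000 bytes.
Total = 596,139,200 bytes = 0.6 GiB.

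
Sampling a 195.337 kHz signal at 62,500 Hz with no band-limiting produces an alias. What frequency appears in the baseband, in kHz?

Nyquist = 62,500/2 = 31,250 Hz; 195,337 Hz exceeds it.
Alias = |195,337 − 3×62,500| = |195,337 − 187,500| = 7,837 Hz = 7.837 kHz.

7.837 kHz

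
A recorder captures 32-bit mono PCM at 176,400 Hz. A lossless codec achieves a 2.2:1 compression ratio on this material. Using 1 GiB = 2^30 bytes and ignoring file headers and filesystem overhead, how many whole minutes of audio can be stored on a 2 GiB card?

Uncompressed byte rate = 176,400 × 4 × 1 = 705,600 bytes/s.
After 2.2:1 compression, effective rate ≈ 320727.27 bytes/s.
Capacity = 2 × 1,073,741,824 = 2,147,483,648 bytes.
2,147,483,648 / effective rate ≈ 6695.67 s → 111 minutes.

111 minutes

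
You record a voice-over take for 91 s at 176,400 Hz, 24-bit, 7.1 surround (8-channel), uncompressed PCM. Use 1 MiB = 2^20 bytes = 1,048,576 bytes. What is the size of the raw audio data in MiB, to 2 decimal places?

Bytes = 176,400 samples/s × 91 s × 3 bytes/sample × 8 ch = 385,257,600 bytes.
385,257,600 / 1,048,576 = 367.41 MiB.

367.41 MiB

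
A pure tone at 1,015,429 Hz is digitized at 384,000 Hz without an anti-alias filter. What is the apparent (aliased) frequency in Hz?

136,571 Hz

Nyquist = 384,000/2 = 192,000 Hz; 1,015,429 Hz exceeds it.
Alias = |1,015,429 − 3×384,000| = |1,015,429 − 1,152,000| = 136,571 Hz.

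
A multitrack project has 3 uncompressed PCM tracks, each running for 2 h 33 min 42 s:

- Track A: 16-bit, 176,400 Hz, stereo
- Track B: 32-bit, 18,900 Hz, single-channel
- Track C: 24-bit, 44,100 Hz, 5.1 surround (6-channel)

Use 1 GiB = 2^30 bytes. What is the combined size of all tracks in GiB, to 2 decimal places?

2 h 33 min 42 s = 9,222 s.
Track A: 176,400 × 9,222 × 2 × 2 = 6,507,043,200 bytes.
Track B: 18,900 × 9,222 × 4 × 1 = 697,183,200 bytes.
Track C: 44,100 × 9,222 × 3 × 6 = 7,320,423,600 bytes.
Total = 14,524,650,000 bytes = 13.53 GiB.

13.53 GiB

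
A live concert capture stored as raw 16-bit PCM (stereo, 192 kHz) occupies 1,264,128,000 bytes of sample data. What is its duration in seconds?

Byte rate = 192,000 × 2 × 2 = 768,000 bytes/s.
Duration = 1,264,128,000 / 768,000 = 1,646 s.

1,646 seconds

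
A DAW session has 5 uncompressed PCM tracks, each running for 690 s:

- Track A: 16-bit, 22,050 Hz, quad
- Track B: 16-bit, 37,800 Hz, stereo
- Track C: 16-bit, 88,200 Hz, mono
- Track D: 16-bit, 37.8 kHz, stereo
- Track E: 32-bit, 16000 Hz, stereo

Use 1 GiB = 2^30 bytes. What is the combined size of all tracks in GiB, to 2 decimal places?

Track A: 22,050 × 690 × 2 × 4 = 121,716,000 bytes.
Track B: 37,800 × 690 × 2 × 2 = 104,328,000 bytes.
Track C: 88,200 × 690 × 2 × 1 = 121,716,000 bytes.
Track D: 37,800 × 690 × 2 × 2 = 104,328,000 bytes.
Track E: 16,000 × 690 × 4 × 2 = 88,320,000 bytes.
Total = 540,408,000 bytes = 0.50 GiB.

0.50 GiB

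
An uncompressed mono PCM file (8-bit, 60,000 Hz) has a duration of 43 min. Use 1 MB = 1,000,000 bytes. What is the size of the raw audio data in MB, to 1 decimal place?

Duration = 43 min = 2,580 s.
Bytes = 60,000 samples/s × 2,580 s × 1 bytes/sample × 1 ch = 154,800,000 bytes.
154,800,000 / 1,000,000 = 154.8 MB.

154.8 MB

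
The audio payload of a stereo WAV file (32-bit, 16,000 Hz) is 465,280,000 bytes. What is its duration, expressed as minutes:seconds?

Byte rate = 16,000 × 4 × 2 = 128,000 bytes/s.
Duration = 465,280,000 / 128,000 = 3,635 s.
3,635 s = 60:35.

60:35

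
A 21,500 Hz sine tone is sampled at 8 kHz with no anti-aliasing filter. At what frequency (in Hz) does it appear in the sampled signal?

2,500 Hz

Nyquist = 8,000/2 = 4,000 Hz; 21,500 Hz exceeds it.
Alias = |21,500 − 3×8,000| = |21,500 − 24,000| = 2,500 Hz.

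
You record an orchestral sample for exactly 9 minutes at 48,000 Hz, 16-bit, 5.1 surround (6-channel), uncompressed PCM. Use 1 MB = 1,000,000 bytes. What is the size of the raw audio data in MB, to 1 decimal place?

Duration = exactly 9 minutes = 540 s.
Bytes = 48,000 samples/s × 540 s × 2 bytes/sample × 6 ch = 311,040,000 bytes.
311,040,000 / 1,000,000 = 311.0 MB.

311.0 MB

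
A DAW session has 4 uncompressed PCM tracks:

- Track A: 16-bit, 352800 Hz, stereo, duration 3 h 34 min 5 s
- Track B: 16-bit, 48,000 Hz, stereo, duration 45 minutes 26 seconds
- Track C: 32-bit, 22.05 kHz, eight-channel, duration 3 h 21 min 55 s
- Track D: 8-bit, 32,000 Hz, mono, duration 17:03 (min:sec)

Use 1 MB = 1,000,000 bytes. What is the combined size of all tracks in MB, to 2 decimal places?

Track A: 3 h 34 min 5 s = 12,845 s; 352,800 × 12,845 × 2 × 2 = 18,126,864,000 bytes.
Track B: 45 minutes 26 seconds = 2,726 s; 48,000 × 2,726 × 2 × 2 = 523,392,000 bytes.
Track C: 3 h 21 min 55 s = 12,115 s; 22,050 × 12,115 × 4 × 8 = 8,548,344,000 bytes.
Track D: 17:03 (min:sec) = 1,023 s; 32,000 × 1,023 × 1 × 1 = 32,736,000 bytes.
Total = 27,231,336,000 bytes = 27231.34 MB.

27231.34 MB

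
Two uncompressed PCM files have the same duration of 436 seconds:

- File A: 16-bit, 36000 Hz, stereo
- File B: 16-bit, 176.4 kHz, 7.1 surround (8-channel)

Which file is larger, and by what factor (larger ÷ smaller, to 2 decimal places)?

File A: 36,000 × 2 × 2 = 144,000 bytes/s.
File B: 176,400 × 2 × 8 = 2,822,400 bytes/s.
File B is larger; ratio = 1,230,566,400 / 62,784,000 = 19.60.

File B, by a factor of 19.60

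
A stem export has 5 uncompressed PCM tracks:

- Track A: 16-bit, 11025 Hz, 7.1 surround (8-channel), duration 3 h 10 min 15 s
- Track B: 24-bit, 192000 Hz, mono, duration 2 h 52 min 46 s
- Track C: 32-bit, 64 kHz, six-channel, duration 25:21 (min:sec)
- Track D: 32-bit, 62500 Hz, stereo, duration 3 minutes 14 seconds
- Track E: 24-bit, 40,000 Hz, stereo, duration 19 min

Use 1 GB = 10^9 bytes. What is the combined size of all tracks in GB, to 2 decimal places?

Track A: 3 h 10 min 15 s = 11,415 s; 11,025 × 11,415 × 2 × 8 = 2,013,606,000 bytes.
Track B: 2 h 52 min 46 s = 10,366 s; 192,000 × 10,366 × 3 × 1 = 5,970,816,000 bytes.
Track C: 25:21 (min:sec) = 1,521 s; 64,000 × 1,521 × 4 × 6 = 2,336,256,000 bytes.
Track D: 3 minutes 14 seconds = 194 s; 62,500 × 194 × 4 × 2 = 97,000,000 bytes.
Track E: 19 min = 1,140 s; 40,000 × 1,140 × 3 × 2 = 273,600,000 bytes.
Total = 10,691,278,000 bytes = 10.69 GB.

10.69 GB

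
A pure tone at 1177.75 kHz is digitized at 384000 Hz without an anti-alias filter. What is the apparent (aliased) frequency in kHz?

25.75 kHz

Nyquist = 384,000/2 = 192,000 Hz; 1,177,750 Hz exceeds it.
Alias = |1,177,750 − 3×384,000| = |1,177,750 − 1,152,000| = 25,750 Hz = 25.75 kHz.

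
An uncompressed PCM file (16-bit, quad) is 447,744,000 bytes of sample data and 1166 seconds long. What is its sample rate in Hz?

48,000 Hz

Bytes = sample_rate × seconds × bytes_per_sample × channels.
sample_rate = 447,744,000 / (1,166 × 2 × 4) = 447,744,000 / 9,328 = 48,000 Hz.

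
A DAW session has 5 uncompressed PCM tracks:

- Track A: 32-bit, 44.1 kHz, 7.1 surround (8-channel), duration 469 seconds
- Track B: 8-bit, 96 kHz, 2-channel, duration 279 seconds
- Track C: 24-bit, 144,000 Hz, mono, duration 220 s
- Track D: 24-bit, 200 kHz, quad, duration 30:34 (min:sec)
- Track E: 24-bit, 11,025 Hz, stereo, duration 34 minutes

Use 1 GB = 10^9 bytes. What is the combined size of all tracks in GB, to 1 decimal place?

5.3 GB

Track A: 44,100 × 469 × 4 × 8 = 661,852,800 bytes.
Track B: 96,000 × 279 × 1 × 2 = 53,568,000 bytes.
Track C: 144,000 × 220 × 3 × 1 = 95,040,000 bytes.
Track D: 30:34 (min:sec) = 1,834 s; 200,000 × 1,834 × 3 × 4 = 4,401,600,000 bytes.
Track E: 34 minutes = 2,040 s; 11,025 × 2,040 × 3 × 2 = 134,946,000 bytes.
Total = 5,347,006,800 bytes = 5.3 GB.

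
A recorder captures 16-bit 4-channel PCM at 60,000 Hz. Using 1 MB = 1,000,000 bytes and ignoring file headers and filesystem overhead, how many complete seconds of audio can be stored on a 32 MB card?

Uncompressed byte rate = 60,000 × 2 × 4 = 480,000 bytes/s.
Capacity = 32 × 1,000,000 = 32,000,000 bytes.
32,000,000 / 480,000 ≈ 66.67 s → 66 seconds.

66 seconds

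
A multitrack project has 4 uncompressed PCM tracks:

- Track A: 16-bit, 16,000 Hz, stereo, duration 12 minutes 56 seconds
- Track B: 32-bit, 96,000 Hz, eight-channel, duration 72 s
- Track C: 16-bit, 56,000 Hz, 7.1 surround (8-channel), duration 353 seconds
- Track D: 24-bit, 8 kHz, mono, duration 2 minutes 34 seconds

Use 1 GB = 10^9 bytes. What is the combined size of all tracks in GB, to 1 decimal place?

0.6 GB

Track A: 12 minutes 56 seconds = 776 s; 16,000 × 776 × 2 × 2 = 49,664,000 bytes.
Track B: 96,000 × 72 × 4 × 8 = 221,184,000 bytes.
Track C: 56,000 × 353 × 2 × 8 = 316,288,000 bytes.
Track D: 2 minutes 34 seconds = 154 s; 8,000 × 154 × 3 × 1 = 3,696,000 bytes.
Total = 590,832,000 bytes = 0.6 GB.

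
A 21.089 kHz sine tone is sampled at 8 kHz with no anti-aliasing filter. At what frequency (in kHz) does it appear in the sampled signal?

2.911 kHz

Nyquist = 8,000/2 = 4,000 Hz; 21,089 Hz exceeds it.
Alias = |21,089 − 3×8,000| = |21,089 − 24,000| = 2,911 Hz = 2.911 kHz.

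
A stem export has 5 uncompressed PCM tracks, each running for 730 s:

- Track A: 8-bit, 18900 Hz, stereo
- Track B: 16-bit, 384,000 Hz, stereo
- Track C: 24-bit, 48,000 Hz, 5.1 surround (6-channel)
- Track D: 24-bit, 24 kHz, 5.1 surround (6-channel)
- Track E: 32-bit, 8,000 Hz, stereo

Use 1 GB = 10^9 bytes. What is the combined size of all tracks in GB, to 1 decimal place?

Track A: 18,900 × 730 × 1 × 2 = 27,594,000 bytes.
Track B: 384,000 × 730 × 2 × 2 = 1,121,280,000 bytes.
Track C: 48,000 × 730 × 3 × 6 = 630,720,000 bytes.
Track D: 24,000 × 730 × 3 × 6 = 315,360,000 bytes.
Track E: 8,000 × 730 × 4 × 2 = 46,720,000 bytes.
Total = 2,141,674,000 bytes = 2.1 GB.

2.1 GB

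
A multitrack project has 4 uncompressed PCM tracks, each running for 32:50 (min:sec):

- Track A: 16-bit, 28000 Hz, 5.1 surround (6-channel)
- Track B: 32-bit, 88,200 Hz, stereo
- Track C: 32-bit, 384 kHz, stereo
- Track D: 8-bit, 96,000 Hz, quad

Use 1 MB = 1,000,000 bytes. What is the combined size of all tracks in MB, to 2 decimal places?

8860.27 MB

32:50 (min:sec) = 1,970 s.
Track A: 28,000 × 1,970 × 2 × 6 = 661,920,000 bytes.
Track B: 88,200 × 1,970 × 4 × 2 = 1,390,032,000 bytes.
Track C: 384,000 × 1,970 × 4 × 2 = 6,051,840,000 bytes.
Track D: 96,000 × 1,970 × 1 × 4 = 756,480,000 bytes.
Total = 8,860,272,000 bytes = 8860.27 MB.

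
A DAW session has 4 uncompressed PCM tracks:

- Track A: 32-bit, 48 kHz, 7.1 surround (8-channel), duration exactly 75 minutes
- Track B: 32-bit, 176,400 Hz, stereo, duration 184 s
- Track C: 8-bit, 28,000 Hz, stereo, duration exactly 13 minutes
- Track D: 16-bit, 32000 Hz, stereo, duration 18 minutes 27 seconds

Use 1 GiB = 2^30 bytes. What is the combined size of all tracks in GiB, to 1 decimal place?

Track A: exactly 75 minutes = 4,500 s; 48,000 × 4,500 × 4 × 8 = 6,912,000,000 bytes.
Track B: 176,400 × 184 × 4 × 2 = 259,660,800 bytes.
Track C: exactly 13 minutes = 780 s; 28,000 × 780 × 1 × 2 = 43,680,000 bytes.
Track D: 18 minutes 27 seconds = 1,107 s; 32,000 × 1,107 × 2 × 2 = 141,696,000 bytes.
Total = 7,357,036,800 bytes = 6.9 GiB.

6.9 GiB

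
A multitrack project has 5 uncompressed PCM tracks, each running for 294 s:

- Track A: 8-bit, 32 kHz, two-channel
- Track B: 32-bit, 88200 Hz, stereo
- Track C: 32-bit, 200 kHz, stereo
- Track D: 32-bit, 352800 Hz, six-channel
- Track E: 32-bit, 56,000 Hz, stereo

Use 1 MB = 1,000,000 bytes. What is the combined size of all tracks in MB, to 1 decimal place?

Track A: 32,000 × 294 × 1 × 2 = 18,816,000 bytes.
Track B: 88,200 × 294 × 4 × 2 = 207,446,400 bytes.
Track C: 200,000 × 294 × 4 × 2 = 470,400,000 bytes.
Track D: 352,800 × 294 × 4 × 6 = 2,489,356,800 bytes.
Track E: 56,000 × 294 × 4 × 2 = 131,712,000 bytes.
Total = 3,317,731,200 bytes = 3317.7 MB.

3317.7 MB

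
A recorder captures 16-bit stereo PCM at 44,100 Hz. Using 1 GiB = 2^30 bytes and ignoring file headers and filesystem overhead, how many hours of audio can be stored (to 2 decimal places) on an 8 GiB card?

Uncompressed byte rate = 44,100 × 2 × 2 = 176,400 bytes/s.
Capacity = 8 × 1,073,741,824 = 8,589,934,592 bytes.
8,589,934,592 / 176,400 ≈ 48695.77 s → 13.53 hours.

13.53 hours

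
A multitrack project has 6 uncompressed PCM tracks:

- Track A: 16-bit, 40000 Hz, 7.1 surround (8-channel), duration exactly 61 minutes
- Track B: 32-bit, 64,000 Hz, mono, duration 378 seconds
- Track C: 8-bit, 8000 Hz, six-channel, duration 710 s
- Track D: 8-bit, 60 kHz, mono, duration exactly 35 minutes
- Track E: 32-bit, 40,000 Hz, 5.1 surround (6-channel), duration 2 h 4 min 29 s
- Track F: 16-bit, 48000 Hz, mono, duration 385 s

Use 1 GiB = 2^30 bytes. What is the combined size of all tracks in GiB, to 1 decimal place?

Track A: exactly 61 minutes = 3,660 s; 40,000 × 3,660 × 2 × 8 = 2,342,400,000 bytes.
Track B: 64,000 × 378 × 4 × 1 = 96,768,000 bytes.
Track C: 8,000 × 710 × 1 × 6 = 34,080,000 bytes.
Track D: exactly 35 minutes = 2,100 s; 60,000 × 2,100 × 1 × 1 = 126,000,000 bytes.
Track E: 2 h 4 min 29 s = 7,469 s; 40,000 × 7,469 × 4 × 6 = 7,170,240,000 bytes.
Track F: 48,000 × 385 × 2 × 1 = 36,960,000 bytes.
Total = 9,806,448,000 bytes = 9.1 GiB.

9.1 GiB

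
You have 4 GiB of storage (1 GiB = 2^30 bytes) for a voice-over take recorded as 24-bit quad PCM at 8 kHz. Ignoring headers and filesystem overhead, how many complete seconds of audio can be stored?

Uncompressed byte rate = 8,000 × 3 × 4 = 96,000 bytes/s.
Capacity = 4 × 1,073,741,824 = 4,294,967,296 bytes.
4,294,967,296 / 96,000 ≈ 44739.24 s → 44,739 seconds.

44,739 seconds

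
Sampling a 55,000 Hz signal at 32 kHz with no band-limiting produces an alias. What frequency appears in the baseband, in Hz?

Nyquist = 32,000/2 = 16,000 Hz; 55,000 Hz exceeds it.
Alias = |55,000 − 2×32,000| = |55,000 − 64,000| = 9,000 Hz.

9,000 Hz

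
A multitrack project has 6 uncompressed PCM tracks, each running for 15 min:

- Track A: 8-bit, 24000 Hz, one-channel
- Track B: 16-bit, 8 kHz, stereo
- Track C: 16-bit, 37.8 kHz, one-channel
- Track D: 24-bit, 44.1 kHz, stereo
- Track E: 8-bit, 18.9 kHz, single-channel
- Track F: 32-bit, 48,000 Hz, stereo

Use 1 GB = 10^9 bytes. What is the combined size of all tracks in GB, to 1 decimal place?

0.7 GB

15 min = 900 s.
Track A: 24,000 × 900 × 1 × 1 = 21,600,000 bytes.
Track B: 8,000 × 900 × 2 × 2 = 28,800,000 bytes.
Track C: 37,800 × 900 × 2 × 1 = 68,040,000 bytes.
Track D: 44,100 × 900 × 3 × 2 = 238,140,000 bytes.
Track E: 18,900 × 900 × 1 × 1 = 17,010,000 bytes.
Track F: 48,000 × 900 × 4 × 2 = 345,600,000 bytes.
Total = 719,190,000 bytes = 0.7 GB.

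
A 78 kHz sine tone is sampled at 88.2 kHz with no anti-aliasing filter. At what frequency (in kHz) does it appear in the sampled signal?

Nyquist = 88,200/2 = 44,100 Hz; 78,000 Hz exceeds it.
Alias = |78,000 − 1×88,200| = |78,000 − 88,200| = 10,200 Hz = 10.2 kHz.

10.2 kHz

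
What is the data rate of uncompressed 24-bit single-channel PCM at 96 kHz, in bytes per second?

Bit rate = 96,000 × 24 × 1 = 2,304,000 bits/s.
2,304,000 / 8 = 288,000 bytes/s.

288,000 bytes/s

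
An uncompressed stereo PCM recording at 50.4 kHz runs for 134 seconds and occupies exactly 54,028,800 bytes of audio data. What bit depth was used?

Bytes per sample = 54,028,800 / (50,400 × 134 × 2) = 54,028,800 / 13,507,200 = 4.
Bit depth = 4 × 8 = 32 bits.

32 bits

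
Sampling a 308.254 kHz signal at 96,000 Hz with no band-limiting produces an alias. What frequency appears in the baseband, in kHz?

Nyquist = 96,000/2 = 48,000 Hz; 308,254 Hz exceeds it.
Alias = |308,254 − 3×96,000| = |308,254 − 288,000| = 20,254 Hz = 20.254 kHz.

20.254 kHz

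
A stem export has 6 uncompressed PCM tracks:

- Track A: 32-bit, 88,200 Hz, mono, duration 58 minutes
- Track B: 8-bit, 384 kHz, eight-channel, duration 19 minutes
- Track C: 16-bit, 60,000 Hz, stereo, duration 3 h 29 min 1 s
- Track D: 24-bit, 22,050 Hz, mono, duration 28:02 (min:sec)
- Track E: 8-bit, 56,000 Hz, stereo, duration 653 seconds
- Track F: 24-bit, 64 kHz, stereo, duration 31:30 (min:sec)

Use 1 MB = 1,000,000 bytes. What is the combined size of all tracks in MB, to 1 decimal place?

8649.8 MB

Track A: 58 minutes = 3,480 s; 88,200 × 3,480 × 4 × 1 = 1,227,744,000 bytes.
Track B: 19 minutes = 1,140 s; 384,000 × 1,140 × 1 × 8 = 3,502,080,000 bytes.
Track C: 3 h 29 min 1 s = 12,541 s; 60,000 × 12,541 × 2 × 2 = 3,009,840,000 bytes.
Track D: 28:02 (min:sec) = 1,682 s; 22,050 × 1,682 × 3 × 1 = 111,264,300 bytes.
Track E: 56,000 × 653 × 1 × 2 = 73,136,000 bytes.
Track F: 31:30 (min:sec) = 1,890 s; 64,000 × 1,890 × 3 × 2 = 725,760,000 bytes.
Total = 8,649,824,300 bytes = 8649.8 MB.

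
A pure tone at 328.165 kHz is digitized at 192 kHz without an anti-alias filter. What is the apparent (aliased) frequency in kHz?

55.835 kHz

Nyquist = 192,000/2 = 96,000 Hz; 328,165 Hz exceeds it.
Alias = |328,165 − 2×192,000| = |328,165 − 384,000| = 55,835 Hz = 55.835 kHz.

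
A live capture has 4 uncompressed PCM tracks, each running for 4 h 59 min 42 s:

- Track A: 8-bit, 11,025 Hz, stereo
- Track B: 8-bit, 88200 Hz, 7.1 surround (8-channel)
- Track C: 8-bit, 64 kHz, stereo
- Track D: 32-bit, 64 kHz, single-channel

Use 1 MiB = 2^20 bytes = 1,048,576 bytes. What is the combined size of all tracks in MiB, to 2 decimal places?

19063.65 MiB

4 h 59 min 42 s = 17,982 s.
Track A: 11,025 × 17,982 × 1 × 2 = 396,503,100 bytes.
Track B: 88,200 × 17,982 × 1 × 8 = 12,688,099,200 bytes.
Track C: 64,000 × 17,982 × 1 × 2 = 2,301,696,000 bytes.
Track D: 64,000 × 17,982 × 4 × 1 = 4,603,392,000 bytes.
Total = 19,989,690,300 bytes = 19063.65 MiB.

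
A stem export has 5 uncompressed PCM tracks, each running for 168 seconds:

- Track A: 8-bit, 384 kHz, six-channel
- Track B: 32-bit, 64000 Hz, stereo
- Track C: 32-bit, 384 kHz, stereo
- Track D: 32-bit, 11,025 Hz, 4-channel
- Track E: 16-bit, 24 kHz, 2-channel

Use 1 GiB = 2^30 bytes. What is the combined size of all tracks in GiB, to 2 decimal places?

0.96 GiB

Track A: 384,000 × 168 × 1 × 6 = 387,072,000 bytes.
Track B: 64,000 × 168 × 4 × 2 = 86,016,000 bytes.
Track C: 384,000 × 168 × 4 × 2 = 516,096,000 bytes.
Track D: 11,025 × 168 × 4 × 4 = 29,635,200 bytes.
Track E: 24,000 × 168 × 2 × 2 = 16,128,000 bytes.
Total = 1,034,947,200 bytes = 0.96 GiB.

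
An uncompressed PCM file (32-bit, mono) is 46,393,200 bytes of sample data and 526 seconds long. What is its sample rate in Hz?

22,050 Hz

Bytes = sample_rate × seconds × bytes_per_sample × channels.
sample_rate = 46,393,200 / (526 × 4 × 1) = 46,393,200 / 2,104 = 22,050 Hz.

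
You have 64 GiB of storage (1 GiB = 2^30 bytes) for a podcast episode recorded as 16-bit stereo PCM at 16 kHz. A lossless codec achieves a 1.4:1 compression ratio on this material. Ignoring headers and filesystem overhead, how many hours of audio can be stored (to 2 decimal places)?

Uncompressed byte rate = 16,000 × 2 × 2 = 64,000 bytes/s.
After 1.4:1 compression, effective rate ≈ 45714.29 bytes/s.
Capacity = 64 × 1,073,741,824 = 68,719,476,736 bytes.
68,719,476,736 / effective rate ≈ 1503238.55 s → 417.57 hours.

417.57 hours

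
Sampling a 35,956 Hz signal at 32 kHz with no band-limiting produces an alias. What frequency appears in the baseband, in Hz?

3,956 Hz

Nyquist = 32,000/2 = 16,000 Hz; 35,956 Hz exceeds it.
Alias = |35,956 − 1×32,000| = |35,956 − 32,000| = 3,956 Hz.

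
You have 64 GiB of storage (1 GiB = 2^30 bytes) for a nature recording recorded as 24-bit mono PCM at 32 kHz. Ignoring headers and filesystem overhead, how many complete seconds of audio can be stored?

715,827 seconds

Uncompressed byte rate = 32,000 × 3 × 1 = 96,000 bytes/s.
Capacity = 64 × 1,073,741,824 = 68,719,476,736 bytes.
68,719,476,736 / 96,000 ≈ 715827.88 s → 715,827 seconds.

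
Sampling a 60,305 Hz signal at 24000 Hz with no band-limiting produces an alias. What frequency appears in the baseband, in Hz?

Nyquist = 24,000/2 = 12,000 Hz; 60,305 Hz exceeds it.
Alias = |60,305 − 3×24,000| = |60,305 − 72,000| = 11,695 Hz.

11,695 Hz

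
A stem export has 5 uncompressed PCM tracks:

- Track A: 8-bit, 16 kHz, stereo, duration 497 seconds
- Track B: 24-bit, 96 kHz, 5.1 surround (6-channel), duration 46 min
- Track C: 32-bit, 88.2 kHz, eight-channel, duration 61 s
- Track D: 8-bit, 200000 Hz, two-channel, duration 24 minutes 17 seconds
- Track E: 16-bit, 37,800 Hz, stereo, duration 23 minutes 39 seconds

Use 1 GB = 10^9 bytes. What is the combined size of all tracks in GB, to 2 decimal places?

5.75 GB

Track A: 16,000 × 497 × 1 × 2 = 15,904,000 bytes.
Track B: 46 min = 2,760 s; 96,000 × 2,760 × 3 × 6 = 4,769,280,000 bytes.
Track C: 88,200 × 61 × 4 × 8 = 172,166,400 bytes.
Track D: 24 minutes 17 seconds = 1,457 s; 200,000 × 1,457 × 1 × 2 = 582,800,000 bytes.
Track E: 23 minutes 39 seconds = 1,419 s; 37,800 × 1,419 × 2 × 2 = 214,552,800 bytes.
Total = 5,754,703,200 bytes = 5.75 GB.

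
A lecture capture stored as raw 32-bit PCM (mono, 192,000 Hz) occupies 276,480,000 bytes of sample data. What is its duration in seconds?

360 seconds

Byte rate = 192,000 × 4 × 1 = 768,000 bytes/s.
Duration = 276,480,000 / 768,000 = 360 s.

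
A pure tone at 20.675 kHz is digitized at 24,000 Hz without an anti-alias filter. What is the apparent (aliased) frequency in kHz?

Nyquist = 24,000/2 = 12,000 Hz; 20,675 Hz exceeds it.
Alias = |20,675 − 1×24,000| = |20,675 − 24,000| = 3,325 Hz = 3.325 kHz.

3.325 kHz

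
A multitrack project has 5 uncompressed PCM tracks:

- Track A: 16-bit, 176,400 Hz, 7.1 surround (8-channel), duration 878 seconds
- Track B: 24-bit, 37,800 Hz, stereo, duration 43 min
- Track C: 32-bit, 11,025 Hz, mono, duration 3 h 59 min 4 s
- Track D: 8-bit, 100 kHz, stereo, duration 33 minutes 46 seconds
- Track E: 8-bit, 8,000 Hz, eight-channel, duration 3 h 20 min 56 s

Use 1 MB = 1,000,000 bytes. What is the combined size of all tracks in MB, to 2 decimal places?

4872.57 MB

Track A: 176,400 × 878 × 2 × 8 = 2,478,067,200 bytes.
Track B: 43 min = 2,580 s; 37,800 × 2,580 × 3 × 2 = 585,144,000 bytes.
Track C: 3 h 59 min 4 s = 14,344 s; 11,025 × 14,344 × 4 × 1 = 632,570,400 bytes.
Track D: 33 minutes 46 seconds = 2,026 s; 100,000 × 2,026 × 1 × 2 = 405,200,000 bytes.
Track E: 3 h 20 min 56 s = 12,056 s; 8,000 × 12,056 × 1 × 8 = 771,584,000 bytes.
Total = 4,872,565,600 bytes = 4872.57 MB.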